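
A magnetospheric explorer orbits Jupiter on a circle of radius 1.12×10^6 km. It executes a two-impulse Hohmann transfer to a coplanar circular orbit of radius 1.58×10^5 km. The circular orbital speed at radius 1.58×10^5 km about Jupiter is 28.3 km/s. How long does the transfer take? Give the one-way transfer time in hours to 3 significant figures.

From the circular-orbit relation v² = μ/r at r = 1.58×10^5 km: μ = v²r = (28.3)² × 1.58×10^5 = 1.26541×10^8 km³/s².
The Hohmann ellipse has a_t = (r₁ + r₂)/2 = 6.390×10^5 km.
Half the transfer-orbit period gives t = π√(a_t³/μ) = 1.427×10^5 s.
Converting: 1.427×10^5 s ÷ 3600 s/hour = 39.6 hours.

t = 39.6 hours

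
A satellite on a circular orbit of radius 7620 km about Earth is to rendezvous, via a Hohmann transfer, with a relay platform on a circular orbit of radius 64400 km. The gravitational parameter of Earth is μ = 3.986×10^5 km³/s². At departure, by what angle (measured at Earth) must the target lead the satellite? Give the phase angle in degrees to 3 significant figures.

φ = 105°

Transfer-ellipse semi-major axis a_t = (r₁ + r₂)/2 = (7620 + 64400)/2 = 36010 km.
The half-period of the transfer ellipse is t = π√(a_t³/μ) = 34003 s.
The target's mean motion on its circular orbit is ω₂ = √(μ/r₂³) = 3.8631×10^-5 rad/s.
Angle swept by the target during transfer: ω₂·t = 1.3136 rad = 75.26°.
The satellite traverses 180° on the transfer ellipse, so the target must lead by 180° − 75.26° = 105°.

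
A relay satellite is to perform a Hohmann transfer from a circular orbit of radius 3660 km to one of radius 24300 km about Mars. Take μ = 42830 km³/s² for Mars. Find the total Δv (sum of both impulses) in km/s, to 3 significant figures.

Semi-major axis of the transfer orbit: a_t = (3660 + 24300)/2 = 13980 km.
Circular speed at r₁: v₁ = √(μ/r₁) = √(42830/3660) = 3.42085 km/s.
On the transfer ellipse at r₁, vis-viva equation gives v_p = √[μ(2/r₁ − 1/a_t)] = 4.51007 km/s.
First burn Δv₁ = |v_p − v₁| = 1.0892 km/s.
At r₂, v₂ = √(μ/r₂) = 1.32761 km/s.
Transfer-orbit speed at r₂: v_a = √[μ(2/r₂ − 1/a_t)] = 0.679294 km/s.
Second burn Δv₂ = |v₂ − v_a| = 0.64832 km/s.
Total Δv = Δv₁ + Δv₂ = 1.738 km/s.

Δv = 1.74 km/s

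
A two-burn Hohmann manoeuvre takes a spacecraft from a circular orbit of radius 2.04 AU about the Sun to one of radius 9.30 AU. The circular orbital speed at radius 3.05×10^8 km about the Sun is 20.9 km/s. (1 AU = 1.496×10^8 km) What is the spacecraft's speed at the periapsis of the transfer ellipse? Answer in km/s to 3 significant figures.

v = 26.8 km/s

From the circular-orbit relation v² = μ/r at r = 3.05×10^8 km: μ = v²r = (20.9)² × 3.05×10^8 = 1.33227×10^11 km³/s².
In km: r₁ = 2.04 × 1.496×10^8 = 3.05184×10^8 km; r₂ = 9.30 × 1.496×10^8 = 1.39128×10^9 km.
The Hohmann ellipse has a_t = (r₁ + r₂)/2 = 8.48232×10^8 km.
The periapsis of the transfer ellipse is at r = 3.05184×10^8 km.
Vis-viva: v = √[μ(2/r − 1/a_t)] = √[1.33227×10^11 × (2/3.05184×10^8 − 1/8.48232×10^8)] = 26.76 km/s.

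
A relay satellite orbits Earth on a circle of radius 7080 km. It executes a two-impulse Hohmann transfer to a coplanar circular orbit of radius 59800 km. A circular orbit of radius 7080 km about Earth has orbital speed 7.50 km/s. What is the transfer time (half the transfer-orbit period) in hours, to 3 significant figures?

From the circular-orbit relation v² = μ/r at r = 7080 km: μ = v²r = (7.50)² × 7080 = 3.98250×10^5 km³/s².
Transfer-ellipse semi-major axis a_t = (r₁ + r₂)/2 = (7080 + 59800)/2 = 33440 km.
Transfer time t = π√(a_t³/μ) = π√((33440)³ / 3.98250×10^5) = 30440 s.
Converting: 30440 s ÷ 3600 s/hour = 8.46 hours.

t = 8.46 hours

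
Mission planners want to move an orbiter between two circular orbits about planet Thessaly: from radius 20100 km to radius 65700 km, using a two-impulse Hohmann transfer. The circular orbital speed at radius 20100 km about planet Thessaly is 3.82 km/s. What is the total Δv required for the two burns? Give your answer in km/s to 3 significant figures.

Δv = 1.57 km/s

From the circular-orbit relation v² = μ/r at r = 20100 km: μ = v²r = (3.82)² × 20100 = 2.93307×10^5 km³/s².
Transfer-ellipse semi-major axis a_t = (r₁ + r₂)/2 = (20100 + 65700)/2 = 42900 km.
At r₁ the circular-orbit speed is v₁ = √(μ/r₁) = 3.8200 km/s.
On the transfer ellipse at r₁, vis-viva equation gives v_p = √[μ(2/r₁ − 1/a_t)] = 4.7273 km/s.
First burn Δv₁ = |v_p − v₁| = 0.9073 km/s.
At r₂, v₂ = √(μ/r₂) = 2.1129 km/s.
Transfer-orbit speed at r₂: v_a = √[μ(2/r₂ − 1/a_t)] = 1.4463 km/s.
Second burn Δv₂ = |v₂ − v_a| = 0.6666 km/s.
Total Δv = Δv₁ + Δv₂ = 1.574 km/s.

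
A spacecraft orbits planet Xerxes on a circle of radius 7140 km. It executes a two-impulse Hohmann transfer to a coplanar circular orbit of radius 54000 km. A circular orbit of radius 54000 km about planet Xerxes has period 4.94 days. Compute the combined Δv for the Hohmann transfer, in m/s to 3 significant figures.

Δv = 1130 m/s

From Kepler's third law T² = 4π²r³/μ at r = 54000 km, T = 4.94 days = 4.94 × 86400 s = 4.26816×10^5 s: μ = 4π²r³/T² = 34124.0 km³/s².
The Hohmann ellipse has a_t = (r₁ + r₂)/2 = 30570 km.
At r₁ the circular-orbit speed is v₁ = √(μ/r₁) = 2.1862 km/s.
On the transfer ellipse at r₁, vis-viva gives v_p = √[μ(2/r₁ − 1/a_t)] = 2.9056 km/s.
First burn Δv₁ = |v_p − v₁| = 0.7194 km/s.
At r₂, v₂ = √(μ/r₂) = 0.79494 km/s.
Transfer-orbit speed at r₂: v_a = √[μ(2/r₂ − 1/a_t)] = 0.38418 km/s.
Second burn Δv₂ = |v₂ − v_a| = 0.4108 km/s.
Total Δv = Δv₁ + Δv₂ = 1.130 km/s.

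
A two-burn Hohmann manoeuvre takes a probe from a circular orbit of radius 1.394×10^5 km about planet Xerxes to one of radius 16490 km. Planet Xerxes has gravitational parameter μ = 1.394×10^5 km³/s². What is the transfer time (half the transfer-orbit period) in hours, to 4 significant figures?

t = 50.86 hours

Semi-major axis of the transfer orbit: a_t = (1.394×10^5 + 16490)/2 = 77945 km.
By Kepler's third law the transfer-orbit period is T = 2π√(a_t³/μ), so t = T/2 = 1.831×10^5 s.
Converting: 1.831×10^5 s ÷ 3600 s/hour = 50.86 hours.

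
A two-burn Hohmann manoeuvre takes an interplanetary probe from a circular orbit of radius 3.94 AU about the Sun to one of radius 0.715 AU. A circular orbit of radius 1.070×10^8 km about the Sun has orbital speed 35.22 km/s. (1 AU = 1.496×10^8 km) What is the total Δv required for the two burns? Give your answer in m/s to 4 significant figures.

From the circular-orbit relation v² = μ/r at r = 1.070×10^8 km: μ = v²r = (35.22)² × 1.070×10^8 = 1.32728×10^11 km³/s².
In km: r₁ = 3.94 × 1.496×10^8 = 5.89424×10^8 km; r₂ = 0.715 × 1.496×10^8 = 1.06964×10^8 km.
Semi-major axis of the transfer orbit: a_t = (5.89424×10^8 + 1.06964×10^8)/2 = 3.48194×10^8 km.
Circular speed at r₁: v₁ = √(μ/r₁) = √(1.32728×10^11/5.89424×10^8) = 15.0061 km/s.
Transfer-orbit speed at r₁ (v² = μ(2/r − 1/a)): v_a = √[μ(2/r₁ − 1/a_t)] = 8.31717 km/s.
First burn Δv₁ = |v_a − v₁| = 6.6889 km/s.
Circular speed at r₂: v₂ = √(μ/r₂) = 35.226 km/s.
Transfer-orbit speed at r₂: v_p = √[μ(2/r₂ − 1/a_t)] = 45.832 km/s.
Second burn Δv₂ = |v₂ − v_p| = 10.606 km/s.
Δv = Δv₁ + Δv₂ = 6.6889 + 10.606 = 17.29 km/s.

Δv = 17290 m/s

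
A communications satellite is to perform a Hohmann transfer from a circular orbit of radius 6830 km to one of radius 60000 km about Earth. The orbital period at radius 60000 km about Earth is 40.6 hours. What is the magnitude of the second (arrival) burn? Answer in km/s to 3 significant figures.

Δv₂ = 1.41 km/s

From Kepler's third law T² = 4π²r³/μ at r = 60000 km, T = 40.6 hours = 40.6 × 3600 s = 1.4616×10^5 s: μ = 4π²r³/T² = 3.99169×10^5 km³/s².
The Hohmann ellipse has a_t = (r₁ + r₂)/2 = 33415 km.
Circular speed at r = 60000 km: v_c = √(μ/r) = 2.579 km/s.
Vis-viva on the transfer ellipse at r = 60000 km gives v_t = √[μ(2/r − 1/a_t)] = 1.166 km/s.
Δv₂ = |v_t − v_c| = |1.166 − 2.579| = 1.413 km/s.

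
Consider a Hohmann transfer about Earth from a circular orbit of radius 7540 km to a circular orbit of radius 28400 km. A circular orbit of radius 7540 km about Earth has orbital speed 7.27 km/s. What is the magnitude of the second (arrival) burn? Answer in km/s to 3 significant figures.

From the circular-orbit relation v² = μ/r at r = 7540 km: μ = v²r = (7.27)² × 7540 = 3.98511×10^5 km³/s².
The Hohmann ellipse has a_t = (r₁ + r₂)/2 = 17970 km.
Circular speed at r = 28400 km: v_c = √(μ/r) = 3.7459 km/s.
Transfer-orbit speed at the same r (vis-viva, a = a_t): v_t = √[μ(2/r − 1/a_t)] = 2.4265 km/s.
Δv₂ = |v_t − v_c| = |2.4265 − 3.7459| = 1.319 km/s.

Δv₂ = 1.32 km/s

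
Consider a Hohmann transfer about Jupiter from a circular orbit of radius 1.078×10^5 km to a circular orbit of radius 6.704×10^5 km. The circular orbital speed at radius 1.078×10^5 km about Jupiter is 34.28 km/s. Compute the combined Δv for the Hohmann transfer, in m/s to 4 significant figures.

From the circular-orbit relation v² = μ/r at r = 1.078×10^5 km: μ = v²r = (34.28)² × 1.078×10^5 = 1.26678×10^8 km³/s².
The Hohmann ellipse has a_t = (r₁ + r₂)/2 = 3.891×10^5 km.
Circular speed at r₁: v₁ = √(μ/r₁) = √(1.26678×10^8/1.078×10^5) = 34.28 km/s.
Transfer-orbit speed at r₁ (v² = μ(2/r − 1/a)): v_p = √[μ(2/r₁ − 1/a_t)] = 45.00 km/s.
First burn Δv₁ = |v_p − v₁| = 10.72 km/s.
Circular speed at r₂: v₂ = √(μ/r₂) = 13.746 km/s.
Transfer-orbit speed at r₂: v_a = √[μ(2/r₂ − 1/a_t)] = 7.2354 km/s.
Second burn Δv₂ = |v₂ − v_a| = 6.511 km/s.
Total Δv = Δv₁ + Δv₂ = 17.23 km/s.

Δv = 17230 m/s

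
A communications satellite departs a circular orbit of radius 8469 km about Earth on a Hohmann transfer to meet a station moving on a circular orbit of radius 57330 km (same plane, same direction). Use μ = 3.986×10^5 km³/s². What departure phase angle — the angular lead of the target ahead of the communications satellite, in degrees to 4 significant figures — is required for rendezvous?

Transfer-ellipse semi-major axis a_t = (r₁ + r₂)/2 = (8469 + 57330)/2 = 32899.5 km.
Transfer time t = π√(a_t³/μ) = 29693.76 s.
The target's mean motion on its circular orbit is ω₂ = √(μ/r₂³) = 4.599342×10^-5 rad/s.
Angle swept by the target during transfer: ω₂·t = 1.365718 rad = 78.2499°.
The communications satellite traverses 180° on the transfer ellipse, so the target must lead by 180° − 78.2499° = 101.8°.

φ = 101.8°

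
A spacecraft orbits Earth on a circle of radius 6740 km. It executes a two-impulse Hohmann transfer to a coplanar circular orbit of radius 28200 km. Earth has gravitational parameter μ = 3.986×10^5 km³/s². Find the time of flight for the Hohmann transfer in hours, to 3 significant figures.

t = 3.19 hours

Semi-major axis of the transfer orbit: a_t = (6740 + 28200)/2 = 17470 km.
Half the transfer-orbit period gives t = π√(a_t³/μ) = 11490 s.
Converting: 11490 s ÷ 3600 s/hour = 3.19 hours.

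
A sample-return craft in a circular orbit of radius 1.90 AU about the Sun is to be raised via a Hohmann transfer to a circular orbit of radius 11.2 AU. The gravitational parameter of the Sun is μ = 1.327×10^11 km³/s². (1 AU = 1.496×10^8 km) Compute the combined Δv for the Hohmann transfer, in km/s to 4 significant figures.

Δv = 10.75 km/s

In km: r₁ = 1.90 × 1.496×10^8 = 2.8424×10^8 km; r₂ = 11.2 × 1.496×10^8 = 1.67552×10^9 km.
The Hohmann ellipse has a_t = (r₁ + r₂)/2 = 9.7988×10^8 km.
At r₁ the circular-orbit speed is v₁ = √(μ/r₁) = 21.607 km/s.
Transfer-orbit speed at r₁ (vis-viva equation): v_p = √[μ(2/r₁ − 1/a_t)] = 28.254 km/s.
First burn Δv₁ = |v_p − v₁| = 6.647 km/s.
At r₂, v₂ = √(μ/r₂) = 8.899 km/s.
Transfer-orbit speed at r₂: v_a = √[μ(2/r₂ − 1/a_t)] = 4.793 km/s.
Second burn Δv₂ = |v₂ − v_a| = 4.106 km/s.
Δv = Δv₁ + Δv₂ = 6.647 + 4.106 = 10.75 km/s.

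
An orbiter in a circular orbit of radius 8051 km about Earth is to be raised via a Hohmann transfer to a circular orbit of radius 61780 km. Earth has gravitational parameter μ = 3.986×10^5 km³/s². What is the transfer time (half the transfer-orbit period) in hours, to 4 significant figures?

The Hohmann ellipse has a_t = (r₁ + r₂)/2 = 34915.5 km.
By Kepler's third law the transfer-orbit period is T = 2π√(a_t³/μ), so t = T/2 = 32464 s.
Converting: 32464 s ÷ 3600 s/hour = 9.018 hours.

t = 9.018 hours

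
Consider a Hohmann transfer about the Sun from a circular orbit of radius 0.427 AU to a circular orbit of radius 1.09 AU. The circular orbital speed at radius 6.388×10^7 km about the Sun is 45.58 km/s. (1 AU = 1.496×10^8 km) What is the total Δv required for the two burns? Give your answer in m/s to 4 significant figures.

Δv = 16180 m/s

From the circular-orbit relation v² = μ/r at r = 6.388×10^7 km: μ = v²r = (45.58)² × 6.388×10^7 = 1.32713×10^11 km³/s².
In km: r₁ = 0.427 × 1.496×10^8 = 6.38792×10^7 km; r₂ = 1.09 × 1.496×10^8 = 1.63064×10^8 km.
The Hohmann ellipse has a_t = (r₁ + r₂)/2 = 1.134716×10^8 km.
At r₁ the circular-orbit speed is v₁ = √(μ/r₁) = 45.58 km/s.
Transfer-orbit speed at r₁ (v² = μ(2/r − 1/a)): v_p = √[μ(2/r₁ − 1/a_t)] = 54.64 km/s.
First burn Δv₁ = |v_p − v₁| = 9.060 km/s.
At r₂, v₂ = √(μ/r₂) = 28.528 km/s.
Transfer-orbit speed at r₂: v_a = √[μ(2/r₂ − 1/a_t)] = 21.405 km/s.
Second burn Δv₂ = |v₂ − v_a| = 7.123 km/s.
Total Δv = Δv₁ + Δv₂ = 16.18 km/s.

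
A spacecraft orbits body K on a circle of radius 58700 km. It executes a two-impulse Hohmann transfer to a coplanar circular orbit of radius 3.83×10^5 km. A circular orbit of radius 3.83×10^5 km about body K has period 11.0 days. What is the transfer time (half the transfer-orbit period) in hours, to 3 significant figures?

t = 57.8 hours

From Kepler's third law T² = 4π²r³/μ at r = 3.83×10^5 km, T = 11.0 days = 11.0 × 86400 s = 9.504×10^5 s: μ = 4π²r³/T² = 2.45552×10^6 km³/s².
Transfer-ellipse semi-major axis a_t = (r₁ + r₂)/2 = (58700 + 3.830×10^5)/2 = 2.2085×10^5 km.
By Kepler's third law the transfer-orbit period is T = 2π√(a_t³/μ), so t = T/2 = 2.081×10^5 s.
Converting: 2.081×10^5 s ÷ 3600 s/hour = 57.8 hours.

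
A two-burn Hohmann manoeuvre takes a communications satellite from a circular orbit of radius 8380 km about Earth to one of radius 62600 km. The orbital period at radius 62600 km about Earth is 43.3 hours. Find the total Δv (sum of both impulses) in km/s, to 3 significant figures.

From Kepler's third law T² = 4π²r³/μ at r = 62600 km, T = 43.3 hours = 43.3 × 3600 s = 1.5588×10^5 s: μ = 4π²r³/T² = 3.98568×10^5 km³/s².
The Hohmann ellipse has a_t = (r₁ + r₂)/2 = 35490 km.
Circular speed at r₁: v₁ = √(μ/r₁) = √(3.98568×10^5/8380) = 6.8965 km/s.
On the transfer ellipse at r₁, vis-viva gives v_p = √[μ(2/r₁ − 1/a_t)] = 9.1593 km/s.
First burn Δv₁ = |v_p − v₁| = 2.263 km/s.
At r₂, v₂ = √(μ/r₂) = 2.523 km/s.
Transfer-orbit speed at r₂: v_a = √[μ(2/r₂ − 1/a_t)] = 1.226 km/s.
Second burn Δv₂ = |v₂ − v_a| = 1.297 km/s.
Total Δv = Δv₁ + Δv₂ = 3.560 km/s.

Δv = 3.56 km/s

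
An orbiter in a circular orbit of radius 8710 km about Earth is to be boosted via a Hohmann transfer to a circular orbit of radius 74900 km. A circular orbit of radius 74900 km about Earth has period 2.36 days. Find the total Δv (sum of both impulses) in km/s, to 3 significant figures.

From Kepler's third law T² = 4π²r³/μ at r = 74900 km, T = 2.36 days = 2.36 × 86400 s = 2.03904×10^5 s: μ = 4π²r³/T² = 3.98982×10^5 km³/s².
The Hohmann ellipse has a_t = (r₁ + r₂)/2 = 41805 km.
At r₁ the circular-orbit speed is v₁ = √(μ/r₁) = 6.768 km/s.
On the transfer ellipse at r₁, vis-viva equation gives v_p = √[μ(2/r₁ − 1/a_t)] = 9.059 km/s.
First burn Δv₁ = |v_p − v₁| = 2.291 km/s.
At r₂, v₂ = √(μ/r₂) = 2.308 km/s.
Transfer-orbit speed at r₂: v_a = √[μ(2/r₂ − 1/a_t)] = 1.053 km/s.
Second burn Δv₂ = |v₂ − v_a| = 1.255 km/s.
Δv = Δv₁ + Δv₂ = 2.291 + 1.255 = 3.546 km/s.

Δv = 3.55 km/s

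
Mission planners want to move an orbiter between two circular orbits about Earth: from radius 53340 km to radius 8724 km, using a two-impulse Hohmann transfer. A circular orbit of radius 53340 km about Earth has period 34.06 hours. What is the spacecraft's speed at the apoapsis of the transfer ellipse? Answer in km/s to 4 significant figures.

v = 1.449 km/s

From Kepler's third law T² = 4π²r³/μ at r = 53340 km, T = 34.06 hours = 34.06 × 3600 s = 1.22616×10^5 s: μ = 4π²r³/T² = 3.98496×10^5 km³/s².
Transfer-ellipse semi-major axis a_t = (r₁ + r₂)/2 = (53340 + 8724)/2 = 31032 km.
At apoapsis, r = 53340 km.
Vis-viva: v = √[μ(2/r − 1/a_t)] = √[3.98496×10^5 × (2/53340 − 1/31032)] = 1.449 km/s.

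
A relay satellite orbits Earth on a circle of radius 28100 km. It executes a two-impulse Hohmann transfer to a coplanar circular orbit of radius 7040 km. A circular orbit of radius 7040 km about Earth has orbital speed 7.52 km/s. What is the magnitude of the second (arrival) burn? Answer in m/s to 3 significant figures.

From the circular-orbit relation v² = μ/r at r = 7040 km: μ = v²r = (7.52)² × 7040 = 3.98115×10^5 km³/s².
Semi-major axis of the transfer orbit: a_t = (28100 + 7040)/2 = 17570 km.
Circular speed at r = 7040 km: v_c = √(μ/r) = 7.520 km/s.
Transfer-orbit speed at the same r (vis-viva, a = a_t): v_t = √[μ(2/r − 1/a_t)] = 9.510 km/s.
Δv₂ = |v_t − v_c| = |9.510 − 7.520| = 1.990 km/s.

Δv₂ = 1990 m/s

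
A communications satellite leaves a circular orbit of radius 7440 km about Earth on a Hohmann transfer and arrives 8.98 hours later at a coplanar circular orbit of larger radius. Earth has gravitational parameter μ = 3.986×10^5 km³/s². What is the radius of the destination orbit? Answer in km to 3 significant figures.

Transfer time t = 8.98 hours = 32328 s, and t = π√(a_t³/μ).
So a_t = (μ t²/π²)^(1/3) = (3.986×10^5 × (32328)² / π²)^(1/3) = 34818 km.
Since a_t = (r₁ + r₂)/2, r₂ = 2a_t − r₁ = 2×34818 − 7440 = 62196 km.

r₂ = 62200 km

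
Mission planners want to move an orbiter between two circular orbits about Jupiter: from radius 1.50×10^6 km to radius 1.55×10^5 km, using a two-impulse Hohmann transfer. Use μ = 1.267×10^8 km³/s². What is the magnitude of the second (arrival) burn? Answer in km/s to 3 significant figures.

Transfer-ellipse semi-major axis a_t = (r₁ + r₂)/2 = (1.500×10^6 + 1.550×10^5)/2 = 8.275×10^5 km.
On the circular orbit at r = 1.550×10^5 km, v_c = √(μ/r) = 28.5905 km/s.
Transfer-orbit speed at the same r (vis-viva, a = a_t): v_t = √[μ(2/r − 1/a_t)] = 38.4932 km/s.
Δv₂ = |v_t − v_c| = |38.4932 − 28.5905| = 9.903 km/s.

Δv₂ = 9.90 km/s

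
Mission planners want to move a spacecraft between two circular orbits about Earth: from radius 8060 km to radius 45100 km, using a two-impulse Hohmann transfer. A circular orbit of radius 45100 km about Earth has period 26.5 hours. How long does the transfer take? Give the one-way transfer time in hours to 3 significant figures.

From Kepler's third law T² = 4π²r³/μ at r = 45100 km, T = 26.5 hours = 26.5 × 3600 s = 95400 s: μ = 4π²r³/T² = 3.97917×10^5 km³/s².
Transfer-ellipse semi-major axis a_t = (r₁ + r₂)/2 = (8060 + 45100)/2 = 26580 km.
Transfer time t = π√(a_t³/μ) = π√((26580)³ / 3.97917×10^5) = 21580 s.
Converting: 21580 s ÷ 3600 s/hour = 5.99 hours.

t = 5.99 hours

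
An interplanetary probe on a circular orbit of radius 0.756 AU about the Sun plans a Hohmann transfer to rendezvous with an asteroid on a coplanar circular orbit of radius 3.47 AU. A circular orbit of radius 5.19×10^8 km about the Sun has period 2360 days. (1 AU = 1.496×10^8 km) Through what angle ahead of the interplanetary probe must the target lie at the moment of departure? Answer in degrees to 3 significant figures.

φ = 94.5°

From Kepler's third law T² = 4π²r³/μ at r = 5.19×10^8 km, T = 2360 days = 2360 × 86400 s = 2.03904×10^8 s: μ = 4π²r³/T² = 1.32743×10^11 km³/s².
In km: r₁ = 0.756 × 1.496×10^8 = 1.130976×10^8 km; r₂ = 3.47 × 1.496×10^8 = 5.19112×10^8 km.
Transfer-ellipse semi-major axis a_t = (r₁ + r₂)/2 = (1.130976×10^8 + 5.19112×10^8)/2 = 3.161048×10^8 km.
The half-period of the transfer ellipse is t = π√(a_t³/μ) = 4.8461×10^7 s.
The target's mean motion on its circular orbit is ω₂ = √(μ/r₂³) = 3.0804×10^-8 rad/s.
Angle swept by the target during transfer: ω₂·t = 1.4928 rad = 85.53°.
The interplanetary probe traverses 180° on the transfer ellipse, so the target must lead by 180° − 85.53° = 94.5°.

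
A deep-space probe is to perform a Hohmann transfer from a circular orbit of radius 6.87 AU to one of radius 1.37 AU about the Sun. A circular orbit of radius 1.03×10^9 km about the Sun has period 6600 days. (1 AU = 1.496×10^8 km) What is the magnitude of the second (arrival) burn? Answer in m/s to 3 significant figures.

From Kepler's third law T² = 4π²r³/μ at r = 1.03×10^9 km, T = 6600 days = 6600 × 86400 s = 5.7024×10^8 s: μ = 4π²r³/T² = 1.32665×10^11 km³/s².
In km: r₁ = 6.87 × 1.496×10^8 = 1.027752×10^9 km; r₂ = 1.37 × 1.496×10^8 = 2.04952×10^8 km.
Transfer-ellipse semi-major axis a_t = (r₁ + r₂)/2 = (1.027752×10^9 + 2.04952×10^8)/2 = 6.16352×10^8 km.
Circular speed at r = 2.04952×10^8 km: v_c = √(μ/r) = 25.44204 km/s.
Transfer-orbit speed at the same r (vis-viva, a = a_t): v_t = √[μ(2/r − 1/a_t)] = 32.85350 km/s.
Δv₂ = |v_t − v_c| = |32.85350 − 25.44204| = 7.411 km/s.

Δv₂ = 7410 m/s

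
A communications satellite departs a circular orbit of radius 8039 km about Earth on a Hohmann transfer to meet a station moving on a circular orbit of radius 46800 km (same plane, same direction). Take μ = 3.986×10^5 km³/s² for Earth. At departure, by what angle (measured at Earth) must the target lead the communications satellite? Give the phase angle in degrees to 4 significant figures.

The Hohmann ellipse has a_t = (r₁ + r₂)/2 = 27419.5 km.
The half-period of the transfer ellipse is t = π√(a_t³/μ) = 22593 s.
Target angular speed ω₂ = √(μ/r₂³) = 6.2359×10^-5 rad/s.
Angle swept by the target during transfer: ω₂·t = 1.4089 rad = 80.72°.
The communications satellite traverses 180° on the transfer ellipse, so the target must lead by 180° − 80.72° = 99.28°.

φ = 99.28°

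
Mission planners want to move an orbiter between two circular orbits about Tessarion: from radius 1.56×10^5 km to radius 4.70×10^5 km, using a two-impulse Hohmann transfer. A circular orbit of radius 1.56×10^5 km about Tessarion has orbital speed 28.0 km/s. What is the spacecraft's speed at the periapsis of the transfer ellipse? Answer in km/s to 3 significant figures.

From the circular-orbit relation v² = μ/r at r = 1.56×10^5 km: μ = v²r = (28.0)² × 1.56×10^5 = 1.22304×10^8 km³/s².
The Hohmann ellipse has a_t = (r₁ + r₂)/2 = 3.130×10^5 km.
At periapsis, r = 1.560×10^5 km.
Applying v² = μ(2/r − 1/a_t): v = 34.31 km/s.

v = 34.3 km/s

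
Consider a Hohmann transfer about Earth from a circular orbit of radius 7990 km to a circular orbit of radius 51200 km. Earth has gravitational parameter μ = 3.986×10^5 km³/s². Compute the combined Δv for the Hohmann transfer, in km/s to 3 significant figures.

Δv = 3.57 km/s

Transfer-ellipse semi-major axis a_t = (r₁ + r₂)/2 = (7990 + 51200)/2 = 29595 km.
Circular speed at r₁: v₁ = √(μ/r₁) = √(3.986×10^5/7990) = 7.063 km/s.
On the transfer ellipse at r₁, v² = μ(2/r − 1/a) gives v_p = √[μ(2/r₁ − 1/a_t)] = 9.290 km/s.
First burn Δv₁ = |v_p − v₁| = 2.227 km/s.
Circular speed at r₂: v₂ = √(μ/r₂) = 2.790 km/s.
Transfer-orbit speed at r₂: v_a = √[μ(2/r₂ − 1/a_t)] = 1.450 km/s.
Second burn Δv₂ = |v₂ − v_a| = 1.340 km/s.
Δv = Δv₁ + Δv₂ = 2.227 + 1.340 = 3.567 km/s.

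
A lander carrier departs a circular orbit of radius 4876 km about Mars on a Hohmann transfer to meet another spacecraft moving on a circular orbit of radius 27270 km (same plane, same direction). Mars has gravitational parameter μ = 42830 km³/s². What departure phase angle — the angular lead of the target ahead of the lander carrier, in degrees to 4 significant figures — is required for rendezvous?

φ = 98.55°

Semi-major axis of the transfer orbit: a_t = (4876 + 27270)/2 = 16073 km.
The half-period of the transfer ellipse is t = π√(a_t³/μ) = 30933 s.
The target's mean motion on its circular orbit is ω₂ = √(μ/r₂³) = 4.5956×10^-5 rad/s.
Angle swept by the target during transfer: ω₂·t = 1.4216 rad = 81.45°.
Arrival is 180° from departure on the ellipse, so φ = 180° − 81.45° = 98.55°.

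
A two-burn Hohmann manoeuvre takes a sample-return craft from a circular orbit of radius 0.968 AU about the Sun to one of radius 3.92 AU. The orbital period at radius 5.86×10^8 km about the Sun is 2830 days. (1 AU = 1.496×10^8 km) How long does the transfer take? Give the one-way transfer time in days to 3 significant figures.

t = 697 days

From Kepler's third law T² = 4π²r³/μ at r = 5.86×10^8 km, T = 2830 days = 2830 × 86400 s = 2.44512×10^8 s: μ = 4π²r³/T² = 1.32878×10^11 km³/s².
In km: r₁ = 0.968 × 1.496×10^8 = 1.448128×10^8 km; r₂ = 3.92 × 1.496×10^8 = 5.86432×10^8 km.
Semi-major axis of the transfer orbit: a_t = (1.448128×10^8 + 5.86432×10^8)/2 = 3.656224×10^8 km.
By Kepler's third law the transfer-orbit period is T = 2π√(a_t³/μ), so t = T/2 = 6.025×10^7 s.
Converting: 6.025×10^7 s ÷ 86400 s/day = 697 days.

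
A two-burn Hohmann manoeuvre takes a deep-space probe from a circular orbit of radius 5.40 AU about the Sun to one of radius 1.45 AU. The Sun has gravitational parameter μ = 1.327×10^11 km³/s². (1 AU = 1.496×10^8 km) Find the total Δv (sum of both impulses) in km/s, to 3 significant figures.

In km: r₁ = 5.40 × 1.496×10^8 = 8.0784×10^8 km; r₂ = 1.45 × 1.496×10^8 = 2.1692×10^8 km.
The Hohmann ellipse has a_t = (r₁ + r₂)/2 = 5.1238×10^8 km.
At r₁ the circular-orbit speed is v₁ = √(μ/r₁) = 12.8166 km/s.
Transfer-orbit speed at r₁ (v² = μ(2/r − 1/a)): v_a = √[μ(2/r₁ − 1/a_t)] = 8.33924 km/s.
First burn Δv₁ = |v_a − v₁| = 4.477 km/s.
Circular speed at r₂: v₂ = √(μ/r₂) = 24.7335 km/s.
Transfer-orbit speed at r₂: v_p = √[μ(2/r₂ − 1/a_t)] = 31.0565 km/s.
Second burn Δv₂ = |v₂ − v_p| = 6.323 km/s.
Δv = Δv₁ + Δv₂ = 4.477 + 6.323 = 10.80 km/s.

Δv = 10.8 km/s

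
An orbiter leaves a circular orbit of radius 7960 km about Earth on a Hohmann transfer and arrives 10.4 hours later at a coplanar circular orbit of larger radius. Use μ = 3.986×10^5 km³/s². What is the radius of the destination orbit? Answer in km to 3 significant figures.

r₂ = 68800 km

Transfer time t = 10.4 hours = 37440 s, and t = π√(a_t³/μ).
So a_t = (μ t²/π²)^(1/3) = (3.986×10^5 × (37440)² / π²)^(1/3) = 38398 km.
Since a_t = (r₁ + r₂)/2, r₂ = 2a_t − r₁ = 2×38398 − 7960 = 68836 km.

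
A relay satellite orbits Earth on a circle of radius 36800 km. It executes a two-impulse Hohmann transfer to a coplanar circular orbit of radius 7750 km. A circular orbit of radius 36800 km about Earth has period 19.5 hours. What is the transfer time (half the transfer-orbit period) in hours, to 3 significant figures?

t = 4.59 hours

From Kepler's third law T² = 4π²r³/μ at r = 36800 km, T = 19.5 hours = 19.5 × 3600 s = 70200 s: μ = 4π²r³/T² = 3.99235×10^5 km³/s².
Transfer-ellipse semi-major axis a_t = (r₁ + r₂)/2 = (36800 + 7750)/2 = 22275 km.
Half the transfer-orbit period gives t = π√(a_t³/μ) = 16530 s.
Converting: 16530 s ÷ 3600 s/hour = 4.59 hours.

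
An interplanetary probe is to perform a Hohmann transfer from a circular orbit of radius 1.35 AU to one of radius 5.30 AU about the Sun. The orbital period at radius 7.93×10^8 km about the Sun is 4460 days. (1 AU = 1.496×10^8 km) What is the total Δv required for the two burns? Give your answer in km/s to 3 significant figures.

From Kepler's third law T² = 4π²r³/μ at r = 7.93×10^8 km, T = 4460 days = 4460 × 86400 s = 3.85344×10^8 s: μ = 4π²r³/T² = 1.32581×10^11 km³/s².
In km: r₁ = 1.35 × 1.496×10^8 = 2.0196×10^8 km; r₂ = 5.30 × 1.496×10^8 = 7.9288×10^8 km.
The Hohmann ellipse has a_t = (r₁ + r₂)/2 = 4.9742×10^8 km.
At r₁ the circular-orbit speed is v₁ = √(μ/r₁) = 25.621725 km/s.
Transfer-orbit speed at r₁ (vis-viva): v_p = √[μ(2/r₁ − 1/a_t)] = 32.348227 km/s.
First burn Δv₁ = |v_p − v₁| = 6.727 km/s.
Circular speed at r₂: v₂ = √(μ/r₂) = 12.9312 km/s.
Transfer-orbit speed at r₂: v_a = √[μ(2/r₂ − 1/a_t)] = 8.23964 km/s.
Second burn Δv₂ = |v₂ − v_a| = 4.692 km/s.
Δv = Δv₁ + Δv₂ = 6.727 + 4.692 = 11.42 km/s.

Δv = 11.4 km/s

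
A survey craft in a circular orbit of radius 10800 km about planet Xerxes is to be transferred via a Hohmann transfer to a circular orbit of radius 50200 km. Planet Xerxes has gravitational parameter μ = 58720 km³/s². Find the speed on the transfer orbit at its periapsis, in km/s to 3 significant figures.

Transfer-ellipse semi-major axis a_t = (r₁ + r₂)/2 = (10800 + 50200)/2 = 30500 km.
The periapsis of the transfer ellipse is at r = 10800 km.
Vis-viva: v = √[μ(2/r − 1/a_t)] = √[58720 × (2/10800 − 1/30500)] = 2.991 km/s.

v = 2.99 km/s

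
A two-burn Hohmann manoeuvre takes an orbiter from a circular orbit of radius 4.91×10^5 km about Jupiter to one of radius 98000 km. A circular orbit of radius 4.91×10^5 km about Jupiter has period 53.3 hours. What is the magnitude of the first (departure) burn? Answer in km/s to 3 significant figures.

Δv₁ = 6.80 km/s

From Kepler's third law T² = 4π²r³/μ at r = 4.91×10^5 km, T = 53.3 hours = 53.3 × 3600 s = 1.9188×10^5 s: μ = 4π²r³/T² = 1.26924×10^8 km³/s².
Semi-major axis of the transfer orbit: a_t = (4.910×10^5 + 98000)/2 = 2.945×10^5 km.
Circular speed at r = 4.910×10^5 km: v_c = √(μ/r) = 16.078 km/s.
Vis-viva on the transfer ellipse at r = 4.910×10^5 km gives v_t = √[μ(2/r − 1/a_t)] = 9.2747 km/s.
Δv₁ = |v_t − v_c| = |9.2747 − 16.078| = 6.803 km/s.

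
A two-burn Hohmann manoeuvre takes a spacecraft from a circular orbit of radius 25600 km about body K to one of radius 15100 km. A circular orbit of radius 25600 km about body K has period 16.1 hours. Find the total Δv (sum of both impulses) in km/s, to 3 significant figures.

From Kepler's third law T² = 4π²r³/μ at r = 25600 km, T = 16.1 hours = 16.1 × 3600 s = 57960 s: μ = 4π²r³/T² = 1.97162×10^5 km³/s².
Semi-major axis of the transfer orbit: a_t = (25600 + 15100)/2 = 20350 km.
Circular speed at r₁: v₁ = √(μ/r₁) = √(1.97162×10^5/25600) = 2.77518 km/s.
On the transfer ellipse at r₁, v² = μ(2/r − 1/a) gives v_a = √[μ(2/r₁ − 1/a_t)] = 2.39055 km/s.
First burn Δv₁ = |v_a − v₁| = 0.3846 km/s.
At r₂, v₂ = √(μ/r₂) = 3.6135 km/s.
Transfer-orbit speed at r₂: v_p = √[μ(2/r₂ − 1/a_t)] = 4.0529 km/s.
Second burn Δv₂ = |v₂ − v_p| = 0.4394 km/s.
Total Δv = Δv₁ + Δv₂ = 0.8240 km/s.

Δv = 0.824 km/s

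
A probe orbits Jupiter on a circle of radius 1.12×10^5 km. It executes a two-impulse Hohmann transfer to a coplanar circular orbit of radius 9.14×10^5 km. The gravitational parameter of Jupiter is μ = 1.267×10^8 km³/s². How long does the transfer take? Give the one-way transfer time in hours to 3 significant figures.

The Hohmann ellipse has a_t = (r₁ + r₂)/2 = 5.130×10^5 km.
Transfer time t = π√(a_t³/μ) = π√((5.130×10^5)³ / 1.267×10^8) = 1.026×10^5 s.
Converting: 1.026×10^5 s ÷ 3600 s/hour = 28.5 hours.

t = 28.5 hours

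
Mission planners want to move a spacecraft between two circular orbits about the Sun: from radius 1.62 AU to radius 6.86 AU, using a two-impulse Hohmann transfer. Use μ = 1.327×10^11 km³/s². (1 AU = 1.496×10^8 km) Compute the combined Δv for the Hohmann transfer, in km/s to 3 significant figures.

In km: r₁ = 1.62 × 1.496×10^8 = 2.42352×10^8 km; r₂ = 6.86 × 1.496×10^8 = 1.026256×10^9 km.
Semi-major axis of the transfer orbit: a_t = (2.42352×10^8 + 1.026256×10^9)/2 = 6.34304×10^8 km.
Circular speed at r₁: v₁ = √(μ/r₁) = √(1.327×10^11/2.42352×10^8) = 23.400 km/s.
On the transfer ellipse at r₁, vis-viva gives v_p = √[μ(2/r₁ − 1/a_t)] = 29.764 km/s.
First burn Δv₁ = |v_p − v₁| = 6.364 km/s.
At r₂, v₂ = √(μ/r₂) = 11.371 km/s.
Transfer-orbit speed at r₂: v_a = √[μ(2/r₂ − 1/a_t)] = 7.0288 km/s.
Second burn Δv₂ = |v₂ − v_a| = 4.342 km/s.
Total Δv = Δv₁ + Δv₂ = 10.71 km/s.

Δv = 10.7 km/s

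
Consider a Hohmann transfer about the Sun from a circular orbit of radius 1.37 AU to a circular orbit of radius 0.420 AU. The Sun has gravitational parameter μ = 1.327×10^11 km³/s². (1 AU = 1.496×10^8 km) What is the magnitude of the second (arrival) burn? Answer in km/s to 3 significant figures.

In km: r₁ = 1.37 × 1.496×10^8 = 2.04952×10^8 km; r₂ = 0.420 × 1.496×10^8 = 6.2832×10^7 km.
The Hohmann ellipse has a_t = (r₁ + r₂)/2 = 1.33892×10^8 km.
On the circular orbit at r = 6.2832×10^7 km, v_c = √(μ/r) = 45.96 km/s.
Vis-viva on the transfer ellipse at r = 6.2832×10^7 km gives v_t = √[μ(2/r − 1/a_t)] = 56.86 km/s.
Δv₂ = |v_t − v_c| = |56.86 − 45.96| = 10.90 km/s.

Δv₂ = 10.9 km/s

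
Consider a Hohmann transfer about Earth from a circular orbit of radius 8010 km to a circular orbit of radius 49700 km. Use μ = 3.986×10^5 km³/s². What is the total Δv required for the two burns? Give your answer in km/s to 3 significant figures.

Δv = 3.54 km/s

Transfer-ellipse semi-major axis a_t = (r₁ + r₂)/2 = (8010 + 49700)/2 = 28855 km.
At r₁ the circular-orbit speed is v₁ = √(μ/r₁) = 7.054 km/s.
On the transfer ellipse at r₁, vis-viva gives v_p = √[μ(2/r₁ − 1/a_t)] = 9.258 km/s.
First burn Δv₁ = |v_p − v₁| = 2.204 km/s.
Circular speed at r₂: v₂ = √(μ/r₂) = 2.832 km/s.
Transfer-orbit speed at r₂: v_a = √[μ(2/r₂ − 1/a_t)] = 1.492 km/s.
Second burn Δv₂ = |v₂ − v_a| = 1.340 km/s.
Total Δv = Δv₁ + Δv₂ = 3.544 km/s.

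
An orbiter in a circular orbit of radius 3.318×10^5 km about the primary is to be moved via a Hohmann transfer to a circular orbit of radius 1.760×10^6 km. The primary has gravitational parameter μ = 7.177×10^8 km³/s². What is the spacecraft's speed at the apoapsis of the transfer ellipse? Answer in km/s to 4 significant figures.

Transfer-ellipse semi-major axis a_t = (r₁ + r₂)/2 = (3.318×10^5 + 1.760×10^6)/2 = 1.0459×10^6 km.
The apoapsis of the transfer ellipse is at r = 1.760×10^6 km.
Applying v² = μ(2/r − 1/a_t): v = 11.37 km/s.

v = 11.37 km/s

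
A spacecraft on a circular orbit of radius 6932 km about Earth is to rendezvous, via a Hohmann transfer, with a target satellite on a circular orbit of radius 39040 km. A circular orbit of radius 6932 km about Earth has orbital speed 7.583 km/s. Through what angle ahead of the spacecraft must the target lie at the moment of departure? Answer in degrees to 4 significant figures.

φ = 98.68°

From the circular-orbit relation v² = μ/r at r = 6932 km: μ = v²r = (7.583)² × 6932 = 3.98603×10^5 km³/s².
The Hohmann ellipse has a_t = (r₁ + r₂)/2 = 22986 km.
Transfer time t = π√(a_t³/μ) = 17340 s.
Target angular speed ω₂ = √(μ/r₂³) = 8.185×10^-5 rad/s.
Angle swept by the target during transfer: ω₂·t = 1.4193 rad = 81.32°.
The spacecraft traverses 180° on the transfer ellipse, so the target must lead by 180° − 81.32° = 98.68°.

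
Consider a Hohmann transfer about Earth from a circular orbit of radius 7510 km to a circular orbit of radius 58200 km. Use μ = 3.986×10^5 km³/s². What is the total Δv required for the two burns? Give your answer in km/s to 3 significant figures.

Semi-major axis of the transfer orbit: a_t = (7510 + 58200)/2 = 32855 km.
At r₁ the circular-orbit speed is v₁ = √(μ/r₁) = 7.285 km/s.
On the transfer ellipse at r₁, vis-viva equation gives v_p = √[μ(2/r₁ − 1/a_t)] = 9.696 km/s.
First burn Δv₁ = |v_p − v₁| = 2.411 km/s.
Circular speed at r₂: v₂ = √(μ/r₂) = 2.617 km/s.
Transfer-orbit speed at r₂: v_a = √[μ(2/r₂ − 1/a_t)] = 1.251 km/s.
Second burn Δv₂ = |v₂ − v_a| = 1.366 km/s.
Total Δv = Δv₁ + Δv₂ = 3.777 km/s.

Δv = 3.78 km/s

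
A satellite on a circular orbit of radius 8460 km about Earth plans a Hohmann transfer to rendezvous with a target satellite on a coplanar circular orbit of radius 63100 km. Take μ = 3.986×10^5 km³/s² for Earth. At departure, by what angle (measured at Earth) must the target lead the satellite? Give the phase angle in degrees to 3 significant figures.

The Hohmann ellipse has a_t = (r₁ + r₂)/2 = 35780 km.
The half-period of the transfer ellipse is t = π√(a_t³/μ) = 33678 s.
The target's mean motion on its circular orbit is ω₂ = √(μ/r₂³) = 3.9831×10^-5 rad/s.
Angle swept by the target during transfer: ω₂·t = 1.3414 rad = 76.86°.
Arrival is 180° from departure on the ellipse, so φ = 180° − 76.86° = 103°.

φ = 103°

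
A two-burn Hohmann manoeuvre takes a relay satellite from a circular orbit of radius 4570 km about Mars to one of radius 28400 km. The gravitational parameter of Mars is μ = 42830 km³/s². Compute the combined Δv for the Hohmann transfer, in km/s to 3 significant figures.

Δv = 1.54 km/s

Semi-major axis of the transfer orbit: a_t = (4570 + 28400)/2 = 16485 km.
Circular speed at r₁: v₁ = √(μ/r₁) = √(42830/4570) = 3.0614 km/s.
Transfer-orbit speed at r₁ (vis-viva): v_p = √[μ(2/r₁ − 1/a_t)] = 4.0182 km/s.
First burn Δv₁ = |v_p − v₁| = 0.9568 km/s.
At r₂, v₂ = √(μ/r₂) = 1.22805 km/s.
Transfer-orbit speed at r₂: v_a = √[μ(2/r₂ − 1/a_t)] = 0.646589 km/s.
Second burn Δv₂ = |v₂ − v_a| = 0.5815 km/s.
Total Δv = Δv₁ + Δv₂ = 1.538 km/s.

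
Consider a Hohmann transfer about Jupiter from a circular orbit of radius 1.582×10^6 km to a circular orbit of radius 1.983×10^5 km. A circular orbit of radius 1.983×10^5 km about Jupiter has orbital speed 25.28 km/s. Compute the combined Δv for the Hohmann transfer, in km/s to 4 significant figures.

Δv = 13.15 km/s

From the circular-orbit relation v² = μ/r at r = 1.983×10^5 km: μ = v²r = (25.28)² × 1.983×10^5 = 1.26729×10^8 km³/s².
The Hohmann ellipse has a_t = (r₁ + r₂)/2 = 8.9015×10^5 km.
Circular speed at r₁: v₁ = √(μ/r₁) = √(1.26729×10^8/1.582×10^6) = 8.950 km/s.
On the transfer ellipse at r₁, vis-viva gives v_a = √[μ(2/r₁ − 1/a_t)] = 4.224 km/s.
First burn Δv₁ = |v_a − v₁| = 4.726 km/s.
At r₂, v₂ = √(μ/r₂) = 25.280 km/s.
Transfer-orbit speed at r₂: v_p = √[μ(2/r₂ − 1/a_t)] = 33.701 km/s.
Second burn Δv₂ = |v₂ − v_p| = 8.421 km/s.
Δv = Δv₁ + Δv₂ = 4.726 + 8.421 = 13.15 km/s.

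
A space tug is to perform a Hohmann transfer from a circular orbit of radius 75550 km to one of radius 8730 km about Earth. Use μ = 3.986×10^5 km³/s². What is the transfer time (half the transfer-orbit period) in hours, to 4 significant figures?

The Hohmann ellipse has a_t = (r₁ + r₂)/2 = 42140 km.
Half the transfer-orbit period gives t = π√(a_t³/μ) = 43050 s.
Converting: 43050 s ÷ 3600 s/hour = 11.96 hours.

t = 11.96 hours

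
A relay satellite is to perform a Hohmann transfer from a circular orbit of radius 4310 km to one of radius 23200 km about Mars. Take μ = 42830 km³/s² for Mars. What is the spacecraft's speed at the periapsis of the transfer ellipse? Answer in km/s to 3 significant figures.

Semi-major axis of the transfer orbit: a_t = (4310 + 23200)/2 = 13755 km.
At periapsis, r = 4310 km.
From the vis-viva equation, v = √[μ(2/r − 1/a_t)] = 4.094 km/s.

v = 4.09 km/s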